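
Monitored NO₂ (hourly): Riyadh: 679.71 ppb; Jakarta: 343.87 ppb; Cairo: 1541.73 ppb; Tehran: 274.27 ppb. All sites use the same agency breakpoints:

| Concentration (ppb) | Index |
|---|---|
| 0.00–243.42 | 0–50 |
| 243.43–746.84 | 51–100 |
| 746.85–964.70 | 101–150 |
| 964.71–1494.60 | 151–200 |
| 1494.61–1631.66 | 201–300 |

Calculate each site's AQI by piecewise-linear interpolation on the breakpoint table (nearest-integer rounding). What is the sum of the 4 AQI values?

Riyadh: 679.71 lies in 243.43–746.84, so I_lo=51, I_hi=100, C_lo=243.43, C_hi=746.84.
(100−51)/(746.84−243.43) × (679.71−243.43) + 51 = 49/503.41 × 436.28 + 51 ≈ 93.47 → 93.
Jakarta 343.87: bracket 243.43–746.84 → index 51–100; slope 49/503.41, offset 100.44.
AQI = 51 + 49/503.41·100.44 ≈ 60.78 ⇒ 61.
Cairo: 1541.73 ∈ [1494.61, 1631.66] ↔ index [201, 300].
201 + (1541.73−1494.61)·(300−201)/(1631.66−1494.61) = 201 + 47.12·99/137.05 ≈ 235.04, so AQI = 235.
Tehran: row 243.43–746.84 (AQI 51–100). (100−51)·(274.27−243.43)/(746.84−243.43) + 51 = 49·30.84/503.41 + 51 ≈ 54.00 → 54.
AQIs: Riyadh=93, Jakarta=61, Cairo=235, Tehran=54. Sum = 93 + 61 + 235 + 54 = 443.

443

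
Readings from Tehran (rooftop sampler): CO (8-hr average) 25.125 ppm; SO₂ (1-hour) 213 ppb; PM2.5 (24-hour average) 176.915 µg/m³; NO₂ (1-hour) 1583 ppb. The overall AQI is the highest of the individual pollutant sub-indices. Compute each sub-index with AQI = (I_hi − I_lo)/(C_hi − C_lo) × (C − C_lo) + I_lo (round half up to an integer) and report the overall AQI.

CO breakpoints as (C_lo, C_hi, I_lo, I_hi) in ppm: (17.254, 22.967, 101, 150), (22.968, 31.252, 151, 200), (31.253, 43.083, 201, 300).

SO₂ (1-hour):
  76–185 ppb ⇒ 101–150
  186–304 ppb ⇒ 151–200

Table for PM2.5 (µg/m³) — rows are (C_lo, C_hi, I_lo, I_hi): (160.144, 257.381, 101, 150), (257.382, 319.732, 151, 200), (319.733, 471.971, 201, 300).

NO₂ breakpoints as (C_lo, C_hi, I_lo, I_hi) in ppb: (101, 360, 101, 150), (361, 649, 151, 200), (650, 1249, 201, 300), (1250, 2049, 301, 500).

CO: row 22.968–31.252 (AQI 151–200). (200−151)·(25.125−22.968)/(31.252−22.968) + 151 = 49·2.157/8.284 + 151 ≈ 163.76 → 164.
SO₂: row 186–304 (AQI 151–200). (200−151)·(213−186)/(304−186) + 151 = 49·27/118 + 151 ≈ 162.21 → 162.
PM2.5: 176.915 lies in 160.144–257.381, so I_lo=101, I_hi=150, C_lo=160.144, C_hi=257.381.
(150−101)/(257.381−160.144) × (176.915−160.144) + 101 = 49/97.237 × 16.771 + 101 ≈ 109.45 → 109.
NO₂ 1583: bracket 1250–2049 → index 301–500; slope 199/799, offset 333.
AQI = 301 + 199/799·333 ≈ 383.94 ⇒ 384.
Sub-indices: CO→164, SO₂→162, PM2.5→109, NO₂→384. Overall AQI = max = 384; dominant pollutant is NO₂.

384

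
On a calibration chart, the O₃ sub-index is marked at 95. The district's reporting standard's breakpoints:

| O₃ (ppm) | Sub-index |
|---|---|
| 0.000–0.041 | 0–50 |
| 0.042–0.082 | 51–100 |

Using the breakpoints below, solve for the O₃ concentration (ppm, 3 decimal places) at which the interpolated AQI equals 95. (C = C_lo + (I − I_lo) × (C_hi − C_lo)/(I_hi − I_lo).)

0.078

AQI 95 lies in the 51–100 band, which corresponds to 0.042–0.082 ppm.
C = 0.042 + (95−51)×(0.082−0.042)/(100−51) = 0.042 + 44×0.040/49 ≈ 0.07792 ppm → 0.078 ppm to 3 dp.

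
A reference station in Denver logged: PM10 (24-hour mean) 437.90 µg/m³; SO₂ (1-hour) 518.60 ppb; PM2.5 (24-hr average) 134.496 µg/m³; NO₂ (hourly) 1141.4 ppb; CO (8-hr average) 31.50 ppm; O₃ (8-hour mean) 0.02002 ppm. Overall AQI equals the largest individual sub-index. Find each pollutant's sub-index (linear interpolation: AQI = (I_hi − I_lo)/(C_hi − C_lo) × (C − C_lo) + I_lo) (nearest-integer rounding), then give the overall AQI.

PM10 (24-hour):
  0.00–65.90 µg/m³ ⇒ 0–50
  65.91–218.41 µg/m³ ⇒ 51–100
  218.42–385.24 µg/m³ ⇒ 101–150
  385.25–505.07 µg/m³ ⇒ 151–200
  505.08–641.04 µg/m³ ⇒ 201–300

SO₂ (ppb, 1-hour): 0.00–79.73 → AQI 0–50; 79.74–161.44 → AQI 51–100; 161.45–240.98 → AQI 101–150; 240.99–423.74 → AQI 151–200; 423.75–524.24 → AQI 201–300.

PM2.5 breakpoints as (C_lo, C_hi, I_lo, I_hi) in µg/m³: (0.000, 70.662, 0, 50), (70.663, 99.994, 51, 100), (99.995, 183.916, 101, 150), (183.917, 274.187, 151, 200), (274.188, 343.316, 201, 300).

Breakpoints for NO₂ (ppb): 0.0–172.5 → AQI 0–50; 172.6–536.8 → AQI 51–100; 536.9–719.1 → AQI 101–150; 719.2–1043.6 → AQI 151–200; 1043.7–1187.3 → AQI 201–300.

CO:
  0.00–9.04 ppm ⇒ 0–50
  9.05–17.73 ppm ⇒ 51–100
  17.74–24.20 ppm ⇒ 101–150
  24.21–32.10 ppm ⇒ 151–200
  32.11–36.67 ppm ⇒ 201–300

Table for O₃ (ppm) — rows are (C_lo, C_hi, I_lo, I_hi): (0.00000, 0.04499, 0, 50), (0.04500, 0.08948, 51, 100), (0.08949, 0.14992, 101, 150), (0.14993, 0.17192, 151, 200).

PM10: 437.90 lies in 385.25–505.07, so I_lo=151, I_hi=200, C_lo=385.25, C_hi=505.07.
(200−151)/(505.07−385.25) × (437.90−385.25) + 151 = 49/119.82 × 52.65 + 151 ≈ 172.53 → 173.
SO₂: 518.60 ∈ [423.75, 524.24] ↔ index [201, 300].
201 + (518.60−423.75)·(300−201)/(524.24−423.75) = 201 + 94.85·99/100.49 ≈ 294.44, so AQI = 294.
PM2.5 134.496: bracket 99.995–183.916 → index 101–150; slope 49/83.921, offset 34.501.
AQI = 101 + 49/83.921·34.501 ≈ 121.14 ⇒ 121.
NO₂: 1141.4 lies in 1043.7–1187.3, so I_lo=201, I_hi=300, C_lo=1043.7, C_hi=1187.3.
(300−201)/(1187.3−1043.7) × (1141.4−1043.7) + 201 = 99/143.6 × 97.7 + 201 ≈ 268.36 → 268.
CO: 31.50 lies in 24.21–32.10, so I_lo=151, I_hi=200, C_lo=24.21, C_hi=32.10.
(200−151)/(32.10−24.21) × (31.50−24.21) + 151 = 49/7.89 × 7.29 + 151 ≈ 196.27 → 196.
O₃ 0.02002: bracket 0.00000–0.04499 → index 0–50; slope 50/0.04499, offset 0.02002.
AQI = 0 + 50/0.04499·0.02002 ≈ 22.25 ⇒ 22.
Sub-indices: PM10→173, SO₂→294, PM2.5→121, NO₂→268, CO→196, O₃→22. Overall AQI = max = 294; dominant pollutant is SO₂.

294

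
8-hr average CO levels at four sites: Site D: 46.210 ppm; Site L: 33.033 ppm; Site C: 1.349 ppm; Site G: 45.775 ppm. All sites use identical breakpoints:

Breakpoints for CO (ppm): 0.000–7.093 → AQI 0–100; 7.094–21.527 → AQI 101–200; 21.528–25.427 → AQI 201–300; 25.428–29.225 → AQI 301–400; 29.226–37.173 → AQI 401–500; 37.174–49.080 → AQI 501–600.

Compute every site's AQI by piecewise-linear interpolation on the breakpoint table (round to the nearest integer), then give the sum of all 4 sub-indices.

1616

Site D: row 37.174–49.080 (AQI 501–600). (600−501)·(46.210−37.174)/(49.080−37.174) + 501 = 99·9.036/11.906 + 501 ≈ 576.14 → 576.
Site L: row 29.226–37.173 (AQI 401–500). (500−401)·(33.033−29.226)/(37.173−29.226) + 401 = 99·3.807/7.947 + 401 ≈ 448.43 → 448.
Site C: 1.349 lies in 0.000–7.093, so I_lo=0, I_hi=100, C_lo=0.000, C_hi=7.093.
(100−0)/(7.093−0.000) × (1.349−0.000) + 0 = 100/7.093 × 1.349 + 0 ≈ 19.02 → 19.
Site G: 45.775 ∈ [37.174, 49.080] ↔ index [501, 600].
501 + (45.775−37.174)·(600−501)/(49.080−37.174) = 501 + 8.601·99/11.906 ≈ 572.52, so AQI = 573.
AQIs: Site D=576, Site L=448, Site C=19, Site G=573. Sum = 576 + 448 + 19 + 573 = 1616.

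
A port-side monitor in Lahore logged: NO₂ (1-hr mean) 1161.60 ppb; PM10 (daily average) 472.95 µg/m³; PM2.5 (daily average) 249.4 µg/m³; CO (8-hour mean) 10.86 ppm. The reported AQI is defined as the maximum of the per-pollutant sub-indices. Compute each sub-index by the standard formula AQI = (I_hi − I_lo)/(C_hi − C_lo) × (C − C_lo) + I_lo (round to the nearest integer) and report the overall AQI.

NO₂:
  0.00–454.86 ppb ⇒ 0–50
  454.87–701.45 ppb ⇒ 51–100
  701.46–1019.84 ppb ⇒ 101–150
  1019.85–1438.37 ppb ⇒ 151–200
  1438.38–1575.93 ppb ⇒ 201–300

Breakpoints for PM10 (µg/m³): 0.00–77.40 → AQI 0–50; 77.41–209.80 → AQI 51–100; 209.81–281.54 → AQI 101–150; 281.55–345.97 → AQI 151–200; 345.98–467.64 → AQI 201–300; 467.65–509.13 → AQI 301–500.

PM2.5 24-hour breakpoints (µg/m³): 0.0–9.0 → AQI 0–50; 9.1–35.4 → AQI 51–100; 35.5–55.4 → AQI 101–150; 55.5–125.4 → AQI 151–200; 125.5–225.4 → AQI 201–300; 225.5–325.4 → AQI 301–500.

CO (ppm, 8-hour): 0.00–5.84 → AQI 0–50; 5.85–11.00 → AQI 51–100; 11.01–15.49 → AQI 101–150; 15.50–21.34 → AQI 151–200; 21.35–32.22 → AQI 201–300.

349

NO₂: 1161.60 ∈ [1019.85, 1438.37] ↔ index [151, 200].
151 + (1161.60−1019.85)·(200−151)/(1438.37−1019.85) = 151 + 141.75·49/418.52 ≈ 167.60, so AQI = 168.
PM10: row 467.65–509.13 (AQI 301–500). (500−301)·(472.95−467.65)/(509.13−467.65) + 301 = 199·5.30/41.48 + 301 ≈ 326.43 → 326.
PM2.5: 249.4 lies in 225.5–325.4, so I_lo=301, I_hi=500, C_lo=225.5, C_hi=325.4.
(500−301)/(325.4−225.5) × (249.4−225.5) + 301 = 199/99.9 × 23.9 + 301 ≈ 348.61 → 349.
CO: 10.86 lies in 5.85–11.00, so I_lo=51, I_hi=100, C_lo=5.85, C_hi=11.00.
(100−51)/(11.00−5.85) × (10.86−5.85) + 51 = 49/5.15 × 5.01 + 51 ≈ 98.67 → 99.
Sub-indices: NO₂→168, PM10→326, PM2.5→349, CO→99. Overall AQI = max = 349; dominant pollutant is PM2.5.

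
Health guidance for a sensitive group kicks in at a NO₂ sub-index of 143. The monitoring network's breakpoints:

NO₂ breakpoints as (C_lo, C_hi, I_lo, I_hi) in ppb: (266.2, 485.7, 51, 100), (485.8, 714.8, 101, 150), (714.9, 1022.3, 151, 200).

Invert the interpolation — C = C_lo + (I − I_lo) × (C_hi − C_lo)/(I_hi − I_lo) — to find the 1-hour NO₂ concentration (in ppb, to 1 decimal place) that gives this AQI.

AQI 143 lies in the 101–150 band, which corresponds to 485.8–714.8 ppb.
C = 485.8 + (143−101)×(714.8−485.8)/(150−101) = 485.8 + 42×229.0/49 ≈ 682.086 ppb → 682.1 ppb to 1 dp.

682.1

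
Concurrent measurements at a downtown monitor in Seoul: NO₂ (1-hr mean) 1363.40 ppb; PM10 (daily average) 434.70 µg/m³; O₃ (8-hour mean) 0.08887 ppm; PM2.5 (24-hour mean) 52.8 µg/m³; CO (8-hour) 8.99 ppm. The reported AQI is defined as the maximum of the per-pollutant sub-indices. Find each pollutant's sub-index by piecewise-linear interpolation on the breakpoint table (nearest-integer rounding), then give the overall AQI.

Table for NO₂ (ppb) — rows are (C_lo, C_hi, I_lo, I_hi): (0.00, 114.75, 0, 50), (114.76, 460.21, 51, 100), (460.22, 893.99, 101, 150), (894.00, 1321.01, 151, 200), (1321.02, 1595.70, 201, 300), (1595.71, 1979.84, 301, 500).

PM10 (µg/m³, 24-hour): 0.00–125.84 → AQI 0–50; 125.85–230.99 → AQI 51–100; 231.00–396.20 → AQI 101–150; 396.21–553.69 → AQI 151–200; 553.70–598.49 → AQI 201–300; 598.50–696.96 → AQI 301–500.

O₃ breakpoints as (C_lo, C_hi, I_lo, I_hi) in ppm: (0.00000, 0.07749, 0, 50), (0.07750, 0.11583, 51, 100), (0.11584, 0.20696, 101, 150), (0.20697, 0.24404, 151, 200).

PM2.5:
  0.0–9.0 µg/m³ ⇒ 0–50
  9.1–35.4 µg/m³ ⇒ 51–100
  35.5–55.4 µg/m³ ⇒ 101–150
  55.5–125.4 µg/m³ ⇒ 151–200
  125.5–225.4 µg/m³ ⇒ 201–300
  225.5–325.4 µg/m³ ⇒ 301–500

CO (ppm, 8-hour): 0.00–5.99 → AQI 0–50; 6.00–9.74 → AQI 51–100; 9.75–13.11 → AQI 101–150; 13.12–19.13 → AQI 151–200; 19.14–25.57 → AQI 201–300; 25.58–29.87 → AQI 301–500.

216

NO₂: 1363.40 lies in 1321.02–1595.70, so I_lo=201, I_hi=300, C_lo=1321.02, C_hi=1595.70.
(300−201)/(1595.70−1321.02) × (1363.40−1321.02) + 201 = 99/274.68 × 42.38 + 201 ≈ 216.27 → 216.
PM10: 434.70 lies in 396.21–553.69, so I_lo=151, I_hi=200, C_lo=396.21, C_hi=553.69.
(200−151)/(553.69−396.21) × (434.70−396.21) + 151 = 49/157.48 × 38.49 + 151 ≈ 162.98 → 163.
O₃: 0.08887 lies in 0.07750–0.11583, so I_lo=51, I_hi=100, C_lo=0.07750, C_hi=0.11583.
(100−51)/(0.11583−0.07750) × (0.08887−0.07750) + 51 = 49/0.03833 × 0.01137 + 51 ≈ 65.54 → 66.
PM2.5 52.8: bracket 35.5–55.4 → index 101–150; slope 49/19.9, offset 17.3.
AQI = 101 + 49/19.9·17.3 ≈ 143.60 ⇒ 144.
CO 8.99: bracket 6.00–9.74 → index 51–100; slope 49/3.74, offset 2.99.
AQI = 51 + 49/3.74·2.99 ≈ 90.17 ⇒ 90.
Sub-indices: NO₂→216, PM10→163, O₃→66, PM2.5→144, CO→90. Overall AQI = max = 216; dominant pollutant is NO₂.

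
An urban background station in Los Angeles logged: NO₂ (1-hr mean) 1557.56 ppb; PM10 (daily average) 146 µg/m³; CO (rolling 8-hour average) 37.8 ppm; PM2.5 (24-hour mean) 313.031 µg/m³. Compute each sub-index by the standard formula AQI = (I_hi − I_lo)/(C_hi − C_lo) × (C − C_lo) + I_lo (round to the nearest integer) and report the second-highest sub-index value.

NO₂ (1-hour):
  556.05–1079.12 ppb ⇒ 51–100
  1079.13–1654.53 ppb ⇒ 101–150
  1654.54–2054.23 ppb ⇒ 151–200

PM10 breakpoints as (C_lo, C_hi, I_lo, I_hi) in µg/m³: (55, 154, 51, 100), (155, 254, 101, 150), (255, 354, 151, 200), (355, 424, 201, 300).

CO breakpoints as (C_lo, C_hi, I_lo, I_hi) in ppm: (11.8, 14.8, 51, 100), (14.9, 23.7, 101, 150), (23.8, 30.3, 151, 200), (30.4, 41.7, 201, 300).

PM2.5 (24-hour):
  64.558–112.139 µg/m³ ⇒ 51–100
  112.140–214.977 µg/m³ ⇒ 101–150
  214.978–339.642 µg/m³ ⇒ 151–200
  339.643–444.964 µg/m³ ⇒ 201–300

190

NO₂: row 1079.13–1654.53 (AQI 101–150). (150−101)·(1557.56−1079.13)/(1654.53−1079.13) + 101 = 49·478.43/575.40 + 101 ≈ 141.74 → 142.
PM10: 146 lies in 55–154, so I_lo=51, I_hi=100, C_lo=55, C_hi=154.
(100−51)/(154−55) × (146−55) + 51 = 49/99 × 91 + 51 ≈ 96.04 → 96.
CO: 37.8 lies in 30.4–41.7, so I_lo=201, I_hi=300, C_lo=30.4, C_hi=41.7.
(300−201)/(41.7−30.4) × (37.8−30.4) + 201 = 99/11.3 × 7.4 + 201 ≈ 265.83 → 266.
PM2.5: 313.031 lies in 214.978–339.642, so I_lo=151, I_hi=200, C_lo=214.978, C_hi=339.642.
(200−151)/(339.642−214.978) × (313.031−214.978) + 151 = 49/124.664 × 98.053 + 151 ≈ 189.54 → 190.
Sub-indices: NO₂→142, PM10→96, CO→266, PM2.5→190. Ranked high→low: 266, 190, 142, 96. Second-highest sub-index = 190.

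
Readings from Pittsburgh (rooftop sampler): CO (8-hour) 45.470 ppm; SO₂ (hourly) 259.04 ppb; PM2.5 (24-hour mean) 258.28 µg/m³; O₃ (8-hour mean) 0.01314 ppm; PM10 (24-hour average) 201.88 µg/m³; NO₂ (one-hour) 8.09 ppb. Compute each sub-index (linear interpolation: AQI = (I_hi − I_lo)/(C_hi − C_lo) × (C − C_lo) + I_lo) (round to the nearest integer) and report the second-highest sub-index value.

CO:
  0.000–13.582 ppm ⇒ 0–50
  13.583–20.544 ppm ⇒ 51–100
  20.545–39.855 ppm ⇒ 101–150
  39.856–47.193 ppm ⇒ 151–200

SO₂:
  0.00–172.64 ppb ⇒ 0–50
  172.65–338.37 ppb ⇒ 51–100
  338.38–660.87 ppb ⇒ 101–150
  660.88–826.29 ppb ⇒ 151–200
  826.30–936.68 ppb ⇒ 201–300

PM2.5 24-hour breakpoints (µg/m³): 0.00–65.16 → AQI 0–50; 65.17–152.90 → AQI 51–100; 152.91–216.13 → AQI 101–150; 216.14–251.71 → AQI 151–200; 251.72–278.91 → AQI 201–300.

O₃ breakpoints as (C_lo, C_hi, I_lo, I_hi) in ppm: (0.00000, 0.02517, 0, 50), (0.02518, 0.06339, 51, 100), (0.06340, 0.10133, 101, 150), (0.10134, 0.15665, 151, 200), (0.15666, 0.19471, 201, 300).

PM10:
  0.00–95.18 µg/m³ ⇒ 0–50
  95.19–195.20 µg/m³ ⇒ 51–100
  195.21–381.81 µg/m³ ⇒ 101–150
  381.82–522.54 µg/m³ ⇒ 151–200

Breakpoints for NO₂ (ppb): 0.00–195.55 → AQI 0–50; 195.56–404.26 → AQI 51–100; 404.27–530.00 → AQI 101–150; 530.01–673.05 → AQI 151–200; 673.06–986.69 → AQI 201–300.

188

CO: 45.470 ∈ [39.856, 47.193] ↔ index [151, 200].
151 + (45.470−39.856)·(200−151)/(47.193−39.856) = 151 + 5.614·49/7.337 ≈ 188.49, so AQI = 188.
SO₂: row 172.65–338.37 (AQI 51–100). (100−51)·(259.04−172.65)/(338.37−172.65) + 51 = 49·86.39/165.72 + 51 ≈ 76.54 → 77.
PM2.5: 258.28 ∈ [251.72, 278.91] ↔ index [201, 300].
201 + (258.28−251.72)·(300−201)/(278.91−251.72) = 201 + 6.56·99/27.19 ≈ 224.89, so AQI = 225.
O₃: 0.01314 ∈ [0.00000, 0.02517] ↔ index [0, 50].
0 + (0.01314−0.00000)·(50−0)/(0.02517−0.00000) = 0 + 0.01314·50/0.02517 ≈ 26.10, so AQI = 26.
PM10 201.88: bracket 195.21–381.81 → index 101–150; slope 49/186.60, offset 6.67.
AQI = 101 + 49/186.60·6.67 ≈ 102.75 ⇒ 103.
NO₂ 8.09: bracket 0.00–195.55 → index 0–50; slope 50/195.55, offset 8.09.
AQI = 0 + 50/195.55·8.09 ≈ 2.07 ⇒ 2.
Sub-indices: CO→188, SO₂→77, PM2.5→225, O₃→26, PM10→103, NO₂→2. Ranked high→low: 225, 188, 103, 77, 26, 2. Second-highest sub-index = 188.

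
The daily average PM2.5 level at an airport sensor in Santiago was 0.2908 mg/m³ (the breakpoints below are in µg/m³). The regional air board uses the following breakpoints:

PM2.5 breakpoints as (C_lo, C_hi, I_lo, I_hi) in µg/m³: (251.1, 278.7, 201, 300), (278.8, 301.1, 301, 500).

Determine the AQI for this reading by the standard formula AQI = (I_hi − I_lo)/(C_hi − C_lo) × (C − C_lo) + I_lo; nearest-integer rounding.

408

Convert: 0.2908 mg/m³ = 290.8 µg/m³.
PM2.5: row 278.8–301.1 (AQI 301–500). (500−301)·(290.8−278.8)/(301.1−278.8) + 301 = 199·12.0/22.3 + 301 ≈ 408.09 → 408.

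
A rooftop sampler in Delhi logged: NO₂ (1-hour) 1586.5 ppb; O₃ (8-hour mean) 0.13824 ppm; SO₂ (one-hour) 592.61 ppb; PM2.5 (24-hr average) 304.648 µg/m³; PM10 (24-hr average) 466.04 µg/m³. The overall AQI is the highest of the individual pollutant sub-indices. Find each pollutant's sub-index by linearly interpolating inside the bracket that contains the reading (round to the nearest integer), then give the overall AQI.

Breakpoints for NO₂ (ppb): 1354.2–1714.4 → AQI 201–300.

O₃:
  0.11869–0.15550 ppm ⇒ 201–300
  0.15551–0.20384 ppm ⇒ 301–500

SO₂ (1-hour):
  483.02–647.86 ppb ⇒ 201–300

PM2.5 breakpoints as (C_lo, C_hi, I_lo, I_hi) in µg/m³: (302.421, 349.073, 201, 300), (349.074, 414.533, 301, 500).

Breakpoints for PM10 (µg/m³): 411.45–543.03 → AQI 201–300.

267

NO₂: row 1354.2–1714.4 (AQI 201–300). (300−201)·(1586.5−1354.2)/(1714.4−1354.2) + 201 = 99·232.3/360.2 + 201 ≈ 264.85 → 265.
O₃: 0.13824 lies in 0.11869–0.15550, so I_lo=201, I_hi=300, C_lo=0.11869, C_hi=0.15550.
(300−201)/(0.15550−0.11869) × (0.13824−0.11869) + 201 = 99/0.03681 × 0.01955 + 201 ≈ 253.58 → 254.
SO₂: row 483.02–647.86 (AQI 201–300). (300−201)·(592.61−483.02)/(647.86−483.02) + 201 = 99·109.59/164.84 + 201 ≈ 266.82 → 267.
PM2.5: row 302.421–349.073 (AQI 201–300). (300−201)·(304.648−302.421)/(349.073−302.421) + 201 = 99·2.227/46.652 + 201 ≈ 205.73 → 206.
PM10: 466.04 lies in 411.45–543.03, so I_lo=201, I_hi=300, C_lo=411.45, C_hi=543.03.
(300−201)/(543.03−411.45) × (466.04−411.45) + 201 = 99/131.58 × 54.59 + 201 ≈ 242.07 → 242.
Sub-indices: NO₂→265, O₃→254, SO₂→267, PM2.5→206, PM10→242. Overall AQI = max = 267; dominant pollutant is SO₂.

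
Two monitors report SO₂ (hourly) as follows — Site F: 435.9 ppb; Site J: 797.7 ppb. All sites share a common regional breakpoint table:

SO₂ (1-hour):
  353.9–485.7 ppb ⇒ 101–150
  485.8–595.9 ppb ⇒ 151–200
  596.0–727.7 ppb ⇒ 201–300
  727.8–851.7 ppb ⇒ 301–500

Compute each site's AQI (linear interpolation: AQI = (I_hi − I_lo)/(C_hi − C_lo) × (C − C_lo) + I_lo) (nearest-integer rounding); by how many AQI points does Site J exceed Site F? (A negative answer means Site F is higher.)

Site F: 435.9 ∈ [353.9, 485.7] ↔ index [101, 150].
101 + (435.9−353.9)·(150−101)/(485.7−353.9) = 101 + 82.0·49/131.8 ≈ 131.49, so AQI = 131.
Site J: row 727.8–851.7 (AQI 301–500). (500−301)·(797.7−727.8)/(851.7−727.8) + 301 = 199·69.9/123.9 + 301 ≈ 413.27 → 413.
AQIs: Site F=131, Site J=413. Site J (413) − Site F (131) = 282.

282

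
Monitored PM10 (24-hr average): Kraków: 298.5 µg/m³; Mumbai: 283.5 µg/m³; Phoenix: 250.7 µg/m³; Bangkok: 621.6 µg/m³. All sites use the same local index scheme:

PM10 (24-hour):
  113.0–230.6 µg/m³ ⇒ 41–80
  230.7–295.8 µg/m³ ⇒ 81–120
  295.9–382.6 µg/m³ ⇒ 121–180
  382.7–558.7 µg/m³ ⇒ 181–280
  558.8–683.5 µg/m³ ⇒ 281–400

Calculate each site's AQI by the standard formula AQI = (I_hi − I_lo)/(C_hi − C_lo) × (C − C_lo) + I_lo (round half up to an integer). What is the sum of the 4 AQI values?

Kraków 298.5: bracket 295.9–382.6 → index 121–180; slope 59/86.7, offset 2.6.
AQI = 121 + 59/86.7·2.6 ≈ 122.77 ⇒ 123.
Mumbai 283.5: bracket 230.7–295.8 → index 81–120; slope 39/65.1, offset 52.8.
AQI = 81 + 39/65.1·52.8 ≈ 112.63 ⇒ 113.
Phoenix: 250.7 ∈ [230.7, 295.8] ↔ index [81, 120].
81 + (250.7−230.7)·(120−81)/(295.8−230.7) = 81 + 20.0·39/65.1 ≈ 92.98, so AQI = 93.
Bangkok: 621.6 ∈ [558.8, 683.5] ↔ index [281, 400].
281 + (621.6−558.8)·(400−281)/(683.5−558.8) = 281 + 62.8·119/124.7 ≈ 340.93, so AQI = 341.
AQIs: Kraków=123, Mumbai=113, Phoenix=93, Bangkok=341. Sum = 123 + 113 + 93 + 341 = 670.

670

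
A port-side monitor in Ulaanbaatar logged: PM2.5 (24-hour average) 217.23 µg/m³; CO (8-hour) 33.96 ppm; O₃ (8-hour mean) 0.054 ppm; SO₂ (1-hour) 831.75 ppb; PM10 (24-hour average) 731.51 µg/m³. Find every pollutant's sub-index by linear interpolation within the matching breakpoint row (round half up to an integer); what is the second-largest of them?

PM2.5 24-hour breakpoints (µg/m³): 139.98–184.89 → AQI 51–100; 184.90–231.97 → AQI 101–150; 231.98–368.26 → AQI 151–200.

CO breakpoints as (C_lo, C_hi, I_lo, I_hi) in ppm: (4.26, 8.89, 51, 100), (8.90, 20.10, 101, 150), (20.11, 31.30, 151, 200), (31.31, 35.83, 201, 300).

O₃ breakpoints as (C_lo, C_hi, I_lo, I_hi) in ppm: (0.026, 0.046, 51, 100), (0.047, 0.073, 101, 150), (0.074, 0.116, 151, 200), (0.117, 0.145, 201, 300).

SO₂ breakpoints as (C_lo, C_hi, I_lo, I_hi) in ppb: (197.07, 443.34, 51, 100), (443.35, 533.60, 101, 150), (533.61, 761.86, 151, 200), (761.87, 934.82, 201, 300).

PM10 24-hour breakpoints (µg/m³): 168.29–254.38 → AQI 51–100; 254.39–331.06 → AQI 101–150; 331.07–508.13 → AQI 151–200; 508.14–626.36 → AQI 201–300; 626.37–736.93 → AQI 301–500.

PM2.5 217.23: bracket 184.90–231.97 → index 101–150; slope 49/47.07, offset 32.33.
AQI = 101 + 49/47.07·32.33 ≈ 134.66 ⇒ 135.
CO: row 31.31–35.83 (AQI 201–300). (300−201)·(33.96−31.31)/(35.83−31.31) + 201 = 99·2.65/4.52 + 201 ≈ 259.04 → 259.
O₃: row 0.047–0.073 (AQI 101–150). (150−101)·(0.054−0.047)/(0.073−0.047) + 101 = 49·0.007/0.026 + 101 ≈ 114.19 → 114.
SO₂: row 761.87–934.82 (AQI 201–300). (300−201)·(831.75−761.87)/(934.82−761.87) + 201 = 99·69.88/172.95 + 201 ≈ 241.00 → 241.
PM10: 731.51 lies in 626.37–736.93, so I_lo=301, I_hi=500, C_lo=626.37, C_hi=736.93.
(500−301)/(736.93−626.37) × (731.51−626.37) + 301 = 199/110.56 × 105.14 + 301 ≈ 490.24 → 490.
Sub-indices: PM2.5→135, CO→259, O₃→114, SO₂→241, PM10→490. Ranked high→low: 490, 259, 241, 135, 114. Second-highest sub-index = 259.

259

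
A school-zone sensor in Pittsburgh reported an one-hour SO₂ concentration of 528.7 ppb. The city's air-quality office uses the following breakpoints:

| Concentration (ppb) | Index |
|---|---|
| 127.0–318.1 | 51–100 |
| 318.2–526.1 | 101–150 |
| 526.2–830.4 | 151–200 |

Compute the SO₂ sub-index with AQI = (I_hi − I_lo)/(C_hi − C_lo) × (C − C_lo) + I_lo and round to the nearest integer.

151

SO₂: 528.7 ∈ [526.2, 830.4] ↔ index [151, 200].
151 + (528.7−526.2)·(200−151)/(830.4−526.2) = 151 + 2.5·49/304.2 ≈ 151.40, so AQI = 151.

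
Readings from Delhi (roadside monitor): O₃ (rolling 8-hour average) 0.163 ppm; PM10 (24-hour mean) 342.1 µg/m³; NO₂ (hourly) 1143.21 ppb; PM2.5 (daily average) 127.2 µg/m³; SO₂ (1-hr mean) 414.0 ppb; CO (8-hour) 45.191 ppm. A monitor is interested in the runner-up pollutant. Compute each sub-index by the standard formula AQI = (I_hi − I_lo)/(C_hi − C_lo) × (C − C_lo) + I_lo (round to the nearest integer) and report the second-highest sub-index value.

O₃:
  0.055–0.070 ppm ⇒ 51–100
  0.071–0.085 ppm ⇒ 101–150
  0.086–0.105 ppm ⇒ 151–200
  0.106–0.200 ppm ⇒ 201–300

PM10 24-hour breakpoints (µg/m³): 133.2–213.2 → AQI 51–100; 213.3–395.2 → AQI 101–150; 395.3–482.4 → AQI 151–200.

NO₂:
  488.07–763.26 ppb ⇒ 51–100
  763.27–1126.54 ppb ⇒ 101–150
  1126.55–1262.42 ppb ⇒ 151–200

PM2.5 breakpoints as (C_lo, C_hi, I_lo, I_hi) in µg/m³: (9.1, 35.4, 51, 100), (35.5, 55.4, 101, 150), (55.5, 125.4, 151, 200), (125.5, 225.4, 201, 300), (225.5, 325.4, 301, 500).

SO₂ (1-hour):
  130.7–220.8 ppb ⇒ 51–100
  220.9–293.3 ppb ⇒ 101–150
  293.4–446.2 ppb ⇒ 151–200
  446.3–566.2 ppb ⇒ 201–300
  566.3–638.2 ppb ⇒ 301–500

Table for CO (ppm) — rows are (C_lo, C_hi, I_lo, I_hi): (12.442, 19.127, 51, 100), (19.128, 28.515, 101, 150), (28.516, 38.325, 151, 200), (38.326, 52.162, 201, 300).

O₃: row 0.106–0.200 (AQI 201–300). (300−201)·(0.163−0.106)/(0.200−0.106) + 201 = 99·0.057/0.094 + 201 ≈ 261.03 → 261.
PM10: row 213.3–395.2 (AQI 101–150). (150−101)·(342.1−213.3)/(395.2−213.3) + 101 = 49·128.8/181.9 + 101 ≈ 135.70 → 136.
NO₂ 1143.21: bracket 1126.55–1262.42 → index 151–200; slope 49/135.87, offset 16.66.
AQI = 151 + 49/135.87·16.66 ≈ 157.01 ⇒ 157.
PM2.5 127.2: bracket 125.5–225.4 → index 201–300; slope 99/99.9, offset 1.7.
AQI = 201 + 99/99.9·1.7 ≈ 202.68 ⇒ 203.
SO₂: row 293.4–446.2 (AQI 151–200). (200−151)·(414.0−293.4)/(446.2−293.4) + 151 = 49·120.6/152.8 + 151 ≈ 189.67 → 190.
CO: 45.191 ∈ [38.326, 52.162] ↔ index [201, 300].
201 + (45.191−38.326)·(300−201)/(52.162−38.326) = 201 + 6.865·99/13.836 ≈ 250.12, so AQI = 250.
Sub-indices: O₃→261, PM10→136, NO₂→157, PM2.5→203, SO₂→190, CO→250. Ranked high→low: 261, 250, 203, 190, 157, 136. Second-highest sub-index = 250.

250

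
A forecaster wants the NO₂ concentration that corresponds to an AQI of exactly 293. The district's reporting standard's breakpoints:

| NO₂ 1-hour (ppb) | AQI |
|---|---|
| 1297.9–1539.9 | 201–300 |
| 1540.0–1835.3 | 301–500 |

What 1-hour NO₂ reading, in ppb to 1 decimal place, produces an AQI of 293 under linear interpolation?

AQI 293 lies in the 201–300 band, which corresponds to 1297.9–1539.9 ppb.
C = 1297.9 + (293−201)×(1539.9−1297.9)/(300−201) = 1297.9 + 92×242.0/99 ≈ 1522.789 ppb → 1522.8 ppb to 1 dp.

1522.8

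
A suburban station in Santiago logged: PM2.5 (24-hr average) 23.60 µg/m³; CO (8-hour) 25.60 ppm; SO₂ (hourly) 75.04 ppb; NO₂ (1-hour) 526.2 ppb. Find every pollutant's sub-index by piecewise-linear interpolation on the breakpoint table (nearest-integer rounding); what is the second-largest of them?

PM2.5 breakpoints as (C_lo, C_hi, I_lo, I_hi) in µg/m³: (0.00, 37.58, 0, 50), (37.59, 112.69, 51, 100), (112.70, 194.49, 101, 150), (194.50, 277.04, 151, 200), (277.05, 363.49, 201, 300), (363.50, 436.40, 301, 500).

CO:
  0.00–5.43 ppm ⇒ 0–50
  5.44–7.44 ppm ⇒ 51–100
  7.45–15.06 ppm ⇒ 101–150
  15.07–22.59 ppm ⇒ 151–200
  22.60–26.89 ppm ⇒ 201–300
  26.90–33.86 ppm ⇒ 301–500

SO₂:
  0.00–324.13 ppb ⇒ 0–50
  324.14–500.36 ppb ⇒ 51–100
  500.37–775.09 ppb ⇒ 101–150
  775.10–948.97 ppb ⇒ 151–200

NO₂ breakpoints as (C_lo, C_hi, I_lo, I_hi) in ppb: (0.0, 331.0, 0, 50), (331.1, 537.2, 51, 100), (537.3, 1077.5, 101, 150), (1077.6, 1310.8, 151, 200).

PM2.5: row 0.00–37.58 (AQI 0–50). (50−0)·(23.60−0.00)/(37.58−0.00) + 0 = 50·23.60/37.58 + 0 ≈ 31.40 → 31.
CO 25.60: bracket 22.60–26.89 → index 201–300; slope 99/4.29, offset 3.00.
AQI = 201 + 99/4.29·3.00 ≈ 270.23 ⇒ 270.
SO₂ 75.04: bracket 0.00–324.13 → index 0–50; slope 50/324.13, offset 75.04.
AQI = 0 + 50/324.13·75.04 ≈ 11.58 ⇒ 12.
NO₂ 526.2: bracket 331.1–537.2 → index 51–100; slope 49/206.1, offset 195.1.
AQI = 51 + 49/206.1·195.1 ≈ 97.38 ⇒ 97.
Sub-indices: PM2.5→31, CO→270, SO₂→12, NO₂→97. Ranked high→low: 270, 97, 31, 12. Second-highest sub-index = 97.

97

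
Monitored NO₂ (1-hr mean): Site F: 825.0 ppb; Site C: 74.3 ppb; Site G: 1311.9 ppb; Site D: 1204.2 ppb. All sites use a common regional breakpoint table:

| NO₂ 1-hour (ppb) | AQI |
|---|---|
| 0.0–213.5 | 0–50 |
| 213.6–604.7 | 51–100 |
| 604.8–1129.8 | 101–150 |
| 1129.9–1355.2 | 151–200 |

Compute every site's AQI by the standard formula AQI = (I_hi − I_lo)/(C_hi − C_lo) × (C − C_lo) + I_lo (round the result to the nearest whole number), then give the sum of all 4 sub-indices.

497

Site F: 825.0 lies in 604.8–1129.8, so I_lo=101, I_hi=150, C_lo=604.8, C_hi=1129.8.
(150−101)/(1129.8−604.8) × (825.0−604.8) + 101 = 49/525.0 × 220.2 + 101 ≈ 121.55 → 122.
Site C: 74.3 ∈ [0.0, 213.5] ↔ index [0, 50].
0 + (74.3−0.0)·(50−0)/(213.5−0.0) = 0 + 74.3·50/213.5 ≈ 17.40, so AQI = 17.
Site G 1311.9: bracket 1129.9–1355.2 → index 151–200; slope 49/225.3, offset 182.0.
AQI = 151 + 49/225.3·182.0 ≈ 190.58 ⇒ 191.
Site D: 1204.2 ∈ [1129.9, 1355.2] ↔ index [151, 200].
151 + (1204.2−1129.9)·(200−151)/(1355.2−1129.9) = 151 + 74.3·49/225.3 ≈ 167.16, so AQI = 167.
AQIs: Site F=122, Site C=17, Site G=191, Site D=167. Sum = 122 + 17 + 191 + 167 = 497.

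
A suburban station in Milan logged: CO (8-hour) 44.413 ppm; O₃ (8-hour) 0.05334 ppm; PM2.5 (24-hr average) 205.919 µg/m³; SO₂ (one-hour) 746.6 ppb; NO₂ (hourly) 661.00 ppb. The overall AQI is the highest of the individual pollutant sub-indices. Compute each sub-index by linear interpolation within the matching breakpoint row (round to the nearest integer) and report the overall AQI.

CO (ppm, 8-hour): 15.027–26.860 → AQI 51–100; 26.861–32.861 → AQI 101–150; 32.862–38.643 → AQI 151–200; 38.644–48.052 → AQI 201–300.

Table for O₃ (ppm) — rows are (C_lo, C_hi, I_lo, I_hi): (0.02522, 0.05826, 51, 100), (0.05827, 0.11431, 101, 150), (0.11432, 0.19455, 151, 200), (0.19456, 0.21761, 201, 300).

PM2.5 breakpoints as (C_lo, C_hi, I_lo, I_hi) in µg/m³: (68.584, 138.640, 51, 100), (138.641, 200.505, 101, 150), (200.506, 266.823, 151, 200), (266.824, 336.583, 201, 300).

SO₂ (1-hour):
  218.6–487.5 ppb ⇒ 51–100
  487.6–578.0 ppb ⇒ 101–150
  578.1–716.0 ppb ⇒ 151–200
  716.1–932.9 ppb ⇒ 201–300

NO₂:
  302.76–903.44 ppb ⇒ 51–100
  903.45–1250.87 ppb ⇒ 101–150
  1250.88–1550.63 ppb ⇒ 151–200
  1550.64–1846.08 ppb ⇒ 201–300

262

CO: row 38.644–48.052 (AQI 201–300). (300−201)·(44.413−38.644)/(48.052−38.644) + 201 = 99·5.769/9.408 + 201 ≈ 261.71 → 262.
O₃ 0.05334: bracket 0.02522–0.05826 → index 51–100; slope 49/0.03304, offset 0.02812.
AQI = 51 + 49/0.03304·0.02812 ≈ 92.70 ⇒ 93.
PM2.5: 205.919 lies in 200.506–266.823, so I_lo=151, I_hi=200, C_lo=200.506, C_hi=266.823.
(200−151)/(266.823−200.506) × (205.919−200.506) + 151 = 49/66.317 × 5.413 + 151 ≈ 155.00 → 155.
SO₂: 746.6 lies in 716.1–932.9, so I_lo=201, I_hi=300, C_lo=716.1, C_hi=932.9.
(300−201)/(932.9−716.1) × (746.6−716.1) + 201 = 99/216.8 × 30.5 + 201 ≈ 214.93 → 215.
NO₂: 661.00 lies in 302.76–903.44, so I_lo=51, I_hi=100, C_lo=302.76, C_hi=903.44.
(100−51)/(903.44−302.76) × (661.00−302.76) + 51 = 49/600.68 × 358.24 + 51 ≈ 80.22 → 80.
Sub-indices: CO→262, O₃→93, PM2.5→155, SO₂→215, NO₂→80. Overall AQI = max = 262; dominant pollutant is CO.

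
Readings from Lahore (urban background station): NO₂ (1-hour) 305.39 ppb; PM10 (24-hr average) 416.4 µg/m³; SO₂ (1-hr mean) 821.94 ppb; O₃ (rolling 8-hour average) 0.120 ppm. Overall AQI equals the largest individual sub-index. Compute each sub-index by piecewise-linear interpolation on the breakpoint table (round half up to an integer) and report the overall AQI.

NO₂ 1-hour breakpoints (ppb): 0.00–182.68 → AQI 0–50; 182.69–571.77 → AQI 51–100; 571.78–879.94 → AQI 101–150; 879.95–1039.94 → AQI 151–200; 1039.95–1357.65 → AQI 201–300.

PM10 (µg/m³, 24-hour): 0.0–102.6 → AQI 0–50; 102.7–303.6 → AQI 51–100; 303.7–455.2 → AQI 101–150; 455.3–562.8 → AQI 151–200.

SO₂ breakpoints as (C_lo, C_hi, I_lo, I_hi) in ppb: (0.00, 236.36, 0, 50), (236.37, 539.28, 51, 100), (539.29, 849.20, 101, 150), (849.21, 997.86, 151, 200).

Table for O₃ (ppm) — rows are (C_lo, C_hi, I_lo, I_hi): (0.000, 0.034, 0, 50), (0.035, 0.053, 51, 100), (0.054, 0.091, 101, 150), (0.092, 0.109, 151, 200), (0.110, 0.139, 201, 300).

NO₂: 305.39 ∈ [182.69, 571.77] ↔ index [51, 100].
51 + (305.39−182.69)·(100−51)/(571.77−182.69) = 51 + 122.70·49/389.08 ≈ 66.45, so AQI = 66.
PM10 416.4: bracket 303.7–455.2 → index 101–150; slope 49/151.5, offset 112.7.
AQI = 101 + 49/151.5·112.7 ≈ 137.45 ⇒ 137.
SO₂: row 539.29–849.20 (AQI 101–150). (150−101)·(821.94−539.29)/(849.20−539.29) + 101 = 49·282.65/309.91 + 101 ≈ 145.69 → 146.
O₃: 0.120 ∈ [0.110, 0.139] ↔ index [201, 300].
201 + (0.120−0.110)·(300−201)/(0.139−0.110) = 201 + 0.010·99/0.029 ≈ 235.14, so AQI = 235.
Sub-indices: NO₂→66, PM10→137, SO₂→146, O₃→235. Overall AQI = max = 235; dominant pollutant is O₃.
AQI 235: Very Unhealthy.

235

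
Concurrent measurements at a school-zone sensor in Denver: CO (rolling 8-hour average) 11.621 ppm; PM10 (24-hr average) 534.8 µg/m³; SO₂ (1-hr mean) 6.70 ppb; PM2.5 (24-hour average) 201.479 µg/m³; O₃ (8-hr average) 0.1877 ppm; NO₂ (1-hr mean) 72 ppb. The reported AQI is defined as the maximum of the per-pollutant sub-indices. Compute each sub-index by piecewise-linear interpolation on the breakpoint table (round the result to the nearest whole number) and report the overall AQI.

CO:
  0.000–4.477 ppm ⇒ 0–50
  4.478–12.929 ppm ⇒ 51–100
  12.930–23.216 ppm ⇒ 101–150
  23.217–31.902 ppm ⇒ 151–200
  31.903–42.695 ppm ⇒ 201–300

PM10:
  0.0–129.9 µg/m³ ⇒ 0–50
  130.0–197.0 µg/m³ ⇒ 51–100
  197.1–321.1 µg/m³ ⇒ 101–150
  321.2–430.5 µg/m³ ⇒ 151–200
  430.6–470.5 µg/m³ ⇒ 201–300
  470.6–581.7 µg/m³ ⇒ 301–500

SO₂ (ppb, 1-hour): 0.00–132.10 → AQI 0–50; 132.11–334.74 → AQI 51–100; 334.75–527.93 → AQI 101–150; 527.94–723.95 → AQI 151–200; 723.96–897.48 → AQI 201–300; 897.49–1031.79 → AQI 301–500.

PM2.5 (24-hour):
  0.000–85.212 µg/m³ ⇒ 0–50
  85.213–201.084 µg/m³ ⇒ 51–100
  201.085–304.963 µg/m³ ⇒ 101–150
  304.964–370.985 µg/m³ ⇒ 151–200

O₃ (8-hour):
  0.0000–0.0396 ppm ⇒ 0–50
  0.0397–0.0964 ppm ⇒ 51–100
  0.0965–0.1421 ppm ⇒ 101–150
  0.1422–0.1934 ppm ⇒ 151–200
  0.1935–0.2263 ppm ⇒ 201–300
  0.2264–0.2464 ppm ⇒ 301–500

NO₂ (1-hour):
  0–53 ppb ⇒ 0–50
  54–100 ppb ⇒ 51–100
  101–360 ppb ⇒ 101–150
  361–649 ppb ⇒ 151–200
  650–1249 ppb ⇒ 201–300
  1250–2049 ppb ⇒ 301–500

416

CO: 11.621 ∈ [4.478, 12.929] ↔ index [51, 100].
51 + (11.621−4.478)·(100−51)/(12.929−4.478) = 51 + 7.143·49/8.451 ≈ 92.42, so AQI = 92.
PM10: 534.8 ∈ [470.6, 581.7] ↔ index [301, 500].
301 + (534.8−470.6)·(500−301)/(581.7−470.6) = 301 + 64.2·199/111.1 ≈ 415.99, so AQI = 416.
SO₂: row 0.00–132.10 (AQI 0–50). (50−0)·(6.70−0.00)/(132.10−0.00) + 0 = 50·6.70/132.10 + 0 ≈ 2.54 → 3.
PM2.5 201.479: bracket 201.085–304.963 → index 101–150; slope 49/103.878, offset 0.394.
AQI = 101 + 49/103.878·0.394 ≈ 101.19 ⇒ 101.
O₃: 0.1877 ∈ [0.1422, 0.1934] ↔ index [151, 200].
151 + (0.1877−0.1422)·(200−151)/(0.1934−0.1422) = 151 + 0.0455·49/0.0512 ≈ 194.54, so AQI = 195.
NO₂: 72 lies in 54–100, so I_lo=51, I_hi=100, C_lo=54, C_hi=100.
(100−51)/(100−54) × (72−54) + 51 = 49/46 × 18 + 51 ≈ 70.17 → 70.
Sub-indices: CO→92, PM10→416, SO₂→3, PM2.5→101, O₃→195, NO₂→70. Overall AQI = max = 416; dominant pollutant is PM10.
AQI 416: Hazardous.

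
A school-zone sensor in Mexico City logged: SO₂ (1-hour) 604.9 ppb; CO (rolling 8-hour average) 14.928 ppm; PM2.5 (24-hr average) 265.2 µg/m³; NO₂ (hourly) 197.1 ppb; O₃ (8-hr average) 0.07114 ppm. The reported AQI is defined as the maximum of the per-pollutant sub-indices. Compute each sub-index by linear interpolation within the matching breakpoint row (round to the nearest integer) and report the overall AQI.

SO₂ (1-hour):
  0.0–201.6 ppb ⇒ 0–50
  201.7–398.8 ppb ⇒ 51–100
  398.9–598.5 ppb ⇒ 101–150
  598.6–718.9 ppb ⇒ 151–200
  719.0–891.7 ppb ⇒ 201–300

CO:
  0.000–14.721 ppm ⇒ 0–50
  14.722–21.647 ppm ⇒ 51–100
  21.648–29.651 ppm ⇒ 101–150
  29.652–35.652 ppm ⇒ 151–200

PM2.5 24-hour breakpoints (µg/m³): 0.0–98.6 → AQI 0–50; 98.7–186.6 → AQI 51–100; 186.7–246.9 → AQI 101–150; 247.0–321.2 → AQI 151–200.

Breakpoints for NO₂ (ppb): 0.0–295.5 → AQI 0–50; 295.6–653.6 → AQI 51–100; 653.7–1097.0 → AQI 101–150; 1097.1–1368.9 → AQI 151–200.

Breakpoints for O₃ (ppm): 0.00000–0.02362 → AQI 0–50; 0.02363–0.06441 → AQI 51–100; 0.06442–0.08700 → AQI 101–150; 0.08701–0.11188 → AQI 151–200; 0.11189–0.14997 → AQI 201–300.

SO₂: row 598.6–718.9 (AQI 151–200). (200−151)·(604.9−598.6)/(718.9−598.6) + 151 = 49·6.3/120.3 + 151 ≈ 153.57 → 154.
CO: 14.928 ∈ [14.722, 21.647] ↔ index [51, 100].
51 + (14.928−14.722)·(100−51)/(21.647−14.722) = 51 + 0.206·49/6.925 ≈ 52.46, so AQI = 52.
PM2.5 265.2: bracket 247.0–321.2 → index 151–200; slope 49/74.2, offset 18.2.
AQI = 151 + 49/74.2·18.2 ≈ 163.02 ⇒ 163.
NO₂: 197.1 lies in 0.0–295.5, so I_lo=0, I_hi=50, C_lo=0.0, C_hi=295.5.
(50−0)/(295.5−0.0) × (197.1−0.0) + 0 = 50/295.5 × 197.1 + 0 ≈ 33.35 → 33.
O₃ 0.07114: bracket 0.06442–0.08700 → index 101–150; slope 49/0.02258, offset 0.00672.
AQI = 101 + 49/0.02258·0.00672 ≈ 115.58 ⇒ 116.
Sub-indices: SO₂→154, CO→52, PM2.5→163, NO₂→33, O₃→116. Overall AQI = max = 163; dominant pollutant is PM2.5.
AQI 163: Unhealthy.

163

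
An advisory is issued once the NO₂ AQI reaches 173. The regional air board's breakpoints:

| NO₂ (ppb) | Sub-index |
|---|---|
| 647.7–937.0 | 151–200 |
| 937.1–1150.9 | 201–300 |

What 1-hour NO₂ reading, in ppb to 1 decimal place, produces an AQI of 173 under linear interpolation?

AQI 173 lies in the 151–200 band, which corresponds to 647.7–937.0 ppb.
C = 647.7 + (173−151)×(937.0−647.7)/(200−151) = 647.7 + 22×289.3/49 ≈ 777.590 ppb → 777.6 ppb to 1 dp.

777.6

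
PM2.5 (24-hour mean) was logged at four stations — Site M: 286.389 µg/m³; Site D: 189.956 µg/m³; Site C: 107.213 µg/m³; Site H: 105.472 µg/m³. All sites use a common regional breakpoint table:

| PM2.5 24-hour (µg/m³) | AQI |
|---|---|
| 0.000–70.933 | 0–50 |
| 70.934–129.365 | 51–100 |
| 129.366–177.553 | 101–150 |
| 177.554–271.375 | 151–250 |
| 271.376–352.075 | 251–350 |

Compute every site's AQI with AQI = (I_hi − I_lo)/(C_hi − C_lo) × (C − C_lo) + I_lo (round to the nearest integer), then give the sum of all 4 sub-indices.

Site M: 286.389 ∈ [271.376, 352.075] ↔ index [251, 350].
251 + (286.389−271.376)·(350−251)/(352.075−271.376) = 251 + 15.013·99/80.699 ≈ 269.42, so AQI = 269.
Site D: row 177.554–271.375 (AQI 151–250). (250−151)·(189.956−177.554)/(271.375−177.554) + 151 = 99·12.402/93.821 + 151 ≈ 164.09 → 164.
Site C 107.213: bracket 70.934–129.365 → index 51–100; slope 49/58.431, offset 36.279.
AQI = 51 + 49/58.431·36.279 ≈ 81.42 ⇒ 81.
Site H: row 70.934–129.365 (AQI 51–100). (100−51)·(105.472−70.934)/(129.365−70.934) + 51 = 49·34.538/58.431 + 51 ≈ 79.96 → 80.
AQIs: Site M=269, Site D=164, Site C=81, Site H=80. Sum = 269 + 164 + 81 + 80 = 594.

594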